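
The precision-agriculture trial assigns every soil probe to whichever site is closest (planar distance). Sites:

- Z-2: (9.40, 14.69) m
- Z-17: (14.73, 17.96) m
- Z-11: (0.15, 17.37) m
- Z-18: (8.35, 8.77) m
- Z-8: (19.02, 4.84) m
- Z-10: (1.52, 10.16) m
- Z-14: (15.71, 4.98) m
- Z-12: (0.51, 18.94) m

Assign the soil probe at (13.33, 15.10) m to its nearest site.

Z-17

Squared distances to each site:
Z-2: 15.613; Z-17: 10.140; Z-11: 178.865; Z-18: 64.869; Z-8: 137.644; Z-10: 163.880; Z-14: 108.079; Z-12: 179.098.
Minimum at Z-17.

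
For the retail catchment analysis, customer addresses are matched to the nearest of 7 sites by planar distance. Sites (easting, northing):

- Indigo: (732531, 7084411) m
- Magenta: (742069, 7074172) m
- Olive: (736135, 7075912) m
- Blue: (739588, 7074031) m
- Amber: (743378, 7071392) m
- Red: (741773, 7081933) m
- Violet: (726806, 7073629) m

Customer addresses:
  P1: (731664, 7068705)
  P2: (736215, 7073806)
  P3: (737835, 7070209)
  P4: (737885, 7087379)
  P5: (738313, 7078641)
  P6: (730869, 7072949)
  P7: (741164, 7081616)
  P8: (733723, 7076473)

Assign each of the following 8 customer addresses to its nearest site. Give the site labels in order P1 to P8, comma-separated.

P1 → Violet (d²=47845940.00)
P2 → Olive (d²=4441636.00)
P3 → Blue (d²=17680693.00)
P4 → Indigo (d²=37474340.00)
P5 → Olive (d²=12191125.00)
P6 → Violet (d²=16970369.00)
P7 → Red (d²=471370.00)
P8 → Olive (d²=6132465.00)

Violet, Olive, Blue, Indigo, Olive, Violet, Red, Olive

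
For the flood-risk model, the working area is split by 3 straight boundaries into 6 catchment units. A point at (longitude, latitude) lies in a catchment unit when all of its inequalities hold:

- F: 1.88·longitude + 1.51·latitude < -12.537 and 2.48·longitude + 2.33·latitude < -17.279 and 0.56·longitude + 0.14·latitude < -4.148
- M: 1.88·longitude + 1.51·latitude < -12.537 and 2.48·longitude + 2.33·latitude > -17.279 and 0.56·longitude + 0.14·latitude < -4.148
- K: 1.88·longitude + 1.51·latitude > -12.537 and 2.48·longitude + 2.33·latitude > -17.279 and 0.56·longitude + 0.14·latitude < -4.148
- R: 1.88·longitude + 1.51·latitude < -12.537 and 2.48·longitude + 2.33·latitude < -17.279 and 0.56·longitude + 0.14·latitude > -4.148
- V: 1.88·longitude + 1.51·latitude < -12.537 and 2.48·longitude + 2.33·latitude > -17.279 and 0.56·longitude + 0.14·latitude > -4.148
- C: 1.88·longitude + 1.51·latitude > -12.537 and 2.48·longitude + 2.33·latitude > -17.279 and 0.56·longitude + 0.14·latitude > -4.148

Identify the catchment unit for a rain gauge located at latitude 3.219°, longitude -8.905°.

1.88·-8.905 + 1.51·3.219 = -11.881, which is > -12.537
2.48·-8.905 + 2.33·3.219 = -14.584, which is > -17.279
0.56·-8.905 + 0.14·3.219 = -4.536, which is < -4.148
This sign pattern matches K.

K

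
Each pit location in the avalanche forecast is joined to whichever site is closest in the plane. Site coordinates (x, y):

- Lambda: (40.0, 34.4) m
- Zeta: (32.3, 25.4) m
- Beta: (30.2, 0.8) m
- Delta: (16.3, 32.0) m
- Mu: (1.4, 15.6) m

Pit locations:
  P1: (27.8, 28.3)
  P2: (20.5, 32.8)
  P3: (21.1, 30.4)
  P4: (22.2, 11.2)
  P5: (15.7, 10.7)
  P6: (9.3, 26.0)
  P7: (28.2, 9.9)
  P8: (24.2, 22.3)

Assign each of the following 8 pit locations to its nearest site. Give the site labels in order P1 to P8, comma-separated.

Zeta, Delta, Delta, Beta, Mu, Delta, Beta, Zeta

P1 → Zeta (d²=28.66)
P2 → Delta (d²=18.28)
P3 → Delta (d²=25.60)
P4 → Beta (d²=172.16)
P5 → Mu (d²=228.50)
P6 → Delta (d²=85.00)
P7 → Beta (d²=86.81)
P8 → Zeta (d²=75.22)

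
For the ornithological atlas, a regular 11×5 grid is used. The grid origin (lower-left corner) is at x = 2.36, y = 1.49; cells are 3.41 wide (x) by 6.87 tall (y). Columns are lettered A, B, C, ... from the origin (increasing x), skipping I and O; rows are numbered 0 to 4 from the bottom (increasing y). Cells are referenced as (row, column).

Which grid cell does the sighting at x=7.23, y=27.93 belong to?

Column index: ⌊(7.23 − 2.36) / 3.41⌋ = ⌊1.428⌋ = 1 → column B
Row offset from origin: ⌊(27.93 − 1.49) / 6.87⌋ = ⌊3.849⌋ = 3 → row 3

(3, B)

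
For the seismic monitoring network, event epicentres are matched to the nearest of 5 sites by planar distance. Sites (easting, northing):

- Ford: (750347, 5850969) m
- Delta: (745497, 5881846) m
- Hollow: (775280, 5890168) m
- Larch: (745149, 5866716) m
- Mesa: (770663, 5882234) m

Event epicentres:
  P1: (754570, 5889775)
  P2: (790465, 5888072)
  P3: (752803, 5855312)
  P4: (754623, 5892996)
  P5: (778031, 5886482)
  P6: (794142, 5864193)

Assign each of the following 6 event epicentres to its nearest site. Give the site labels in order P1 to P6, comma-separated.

Delta, Hollow, Ford, Delta, Hollow, Mesa

P1 → Delta (d²=145188370.00)
P2 → Hollow (d²=234977441.00)
P3 → Ford (d²=24893585.00)
P4 → Delta (d²=207606376.00)
P5 → Hollow (d²=21154597.00)
P6 → Mesa (d²=876741122.00)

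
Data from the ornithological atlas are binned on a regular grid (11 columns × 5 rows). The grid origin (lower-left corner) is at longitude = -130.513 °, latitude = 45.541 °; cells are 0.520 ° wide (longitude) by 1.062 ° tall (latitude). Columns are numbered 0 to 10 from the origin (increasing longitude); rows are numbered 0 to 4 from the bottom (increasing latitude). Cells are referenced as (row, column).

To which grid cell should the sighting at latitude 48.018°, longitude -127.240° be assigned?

Column index: ⌊(-127.240 − -130.513) / 0.520⌋ = ⌊6.294⌋ = 6
Row offset from origin: ⌊(48.018 − 45.541) / 1.062⌋ = ⌊2.332⌋ = 2 → row 2

(2, 6)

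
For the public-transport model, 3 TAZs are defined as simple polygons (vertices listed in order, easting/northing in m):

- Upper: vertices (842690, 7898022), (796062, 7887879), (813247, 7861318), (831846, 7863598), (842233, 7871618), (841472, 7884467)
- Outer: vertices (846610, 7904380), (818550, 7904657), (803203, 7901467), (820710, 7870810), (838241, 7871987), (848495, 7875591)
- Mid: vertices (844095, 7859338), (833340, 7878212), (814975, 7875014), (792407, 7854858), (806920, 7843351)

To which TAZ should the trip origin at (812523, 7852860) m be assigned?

Mid

Cast a ray rightward from (812523, 7852860). For each polygon, the edges (by vertex number in listed order) whose endpoints lie on opposite sides of northing = 7852860, where each meets that height, and whether that is right or left of the point:
Upper: no edge straddles that height → 0 crossings.
Outer: no edge straddles that height → 0 crossings.
Mid: 4–5 at easting≈794926.9 (left), 5–1 at easting≈829031.5 (right) → 1 crossing.
Only Mid has an odd count, so the point is inside Mid.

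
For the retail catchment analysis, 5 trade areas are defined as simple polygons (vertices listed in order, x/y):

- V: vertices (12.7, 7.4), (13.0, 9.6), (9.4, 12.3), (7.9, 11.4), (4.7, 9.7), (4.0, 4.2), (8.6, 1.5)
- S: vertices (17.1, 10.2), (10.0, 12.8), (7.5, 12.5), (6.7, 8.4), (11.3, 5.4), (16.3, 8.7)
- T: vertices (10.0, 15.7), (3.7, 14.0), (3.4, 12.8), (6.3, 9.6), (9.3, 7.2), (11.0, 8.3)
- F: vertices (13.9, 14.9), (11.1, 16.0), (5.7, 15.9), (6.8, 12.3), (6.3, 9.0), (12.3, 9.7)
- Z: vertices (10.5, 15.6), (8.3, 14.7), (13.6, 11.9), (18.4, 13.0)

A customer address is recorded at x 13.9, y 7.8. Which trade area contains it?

S

Cast a ray rightward from (13.9, 7.8). For each polygon, the edges (by vertex number in listed order) whose endpoints lie on opposite sides of y = 7.8, where each meets that height, and whether that is right or left of the point:
V: 1–2 at x≈12.75 (left), 5–6 at x≈4.46 (left) → 0 crossings.
S: 4–5 at x≈7.62 (left), 5–6 at x≈14.94 (right) → 1 crossing.
T: 4–5 at x≈8.55 (left), 5–6 at x≈10.23 (left) → 0 crossings.
F: no edge straddles that height → 0 crossings.
Z: no edge straddles that height → 0 crossings.
Only S has an odd count, so the point is inside S.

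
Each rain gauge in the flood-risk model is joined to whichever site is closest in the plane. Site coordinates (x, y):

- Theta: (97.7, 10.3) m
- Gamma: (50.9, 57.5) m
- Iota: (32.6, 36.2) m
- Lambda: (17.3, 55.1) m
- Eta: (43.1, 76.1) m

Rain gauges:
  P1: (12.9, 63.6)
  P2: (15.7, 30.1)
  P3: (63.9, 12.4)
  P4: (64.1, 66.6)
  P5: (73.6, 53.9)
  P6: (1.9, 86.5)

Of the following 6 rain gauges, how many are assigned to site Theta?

P1 → Lambda
P2 → Iota
P3 → Theta
P4 → Gamma
P5 → Gamma
P6 → Lambda
1 of the 6 goes to Theta.

1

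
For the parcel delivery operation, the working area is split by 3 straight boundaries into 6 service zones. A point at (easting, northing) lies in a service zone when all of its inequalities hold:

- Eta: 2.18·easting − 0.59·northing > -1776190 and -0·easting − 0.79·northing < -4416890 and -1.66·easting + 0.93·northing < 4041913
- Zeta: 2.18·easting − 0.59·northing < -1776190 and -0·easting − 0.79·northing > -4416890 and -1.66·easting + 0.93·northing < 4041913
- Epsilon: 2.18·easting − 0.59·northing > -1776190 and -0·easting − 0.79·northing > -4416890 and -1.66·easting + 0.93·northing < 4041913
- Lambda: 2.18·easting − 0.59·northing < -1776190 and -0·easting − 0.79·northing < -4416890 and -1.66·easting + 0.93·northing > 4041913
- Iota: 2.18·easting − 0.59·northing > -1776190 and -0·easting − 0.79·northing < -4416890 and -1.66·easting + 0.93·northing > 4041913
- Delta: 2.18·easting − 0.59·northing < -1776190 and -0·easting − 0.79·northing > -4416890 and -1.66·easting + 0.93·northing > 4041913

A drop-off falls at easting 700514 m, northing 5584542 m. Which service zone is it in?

Epsilon

2.18·700514 − 0.59·5584542 = -1767759.260, which is > -1776190
-0·700514 − 0.79·5584542 = -4411788.180, which is > -4416890
-1.66·700514 + 0.93·5584542 = 4030770.820, which is < 4041913
This sign pattern matches Epsilon.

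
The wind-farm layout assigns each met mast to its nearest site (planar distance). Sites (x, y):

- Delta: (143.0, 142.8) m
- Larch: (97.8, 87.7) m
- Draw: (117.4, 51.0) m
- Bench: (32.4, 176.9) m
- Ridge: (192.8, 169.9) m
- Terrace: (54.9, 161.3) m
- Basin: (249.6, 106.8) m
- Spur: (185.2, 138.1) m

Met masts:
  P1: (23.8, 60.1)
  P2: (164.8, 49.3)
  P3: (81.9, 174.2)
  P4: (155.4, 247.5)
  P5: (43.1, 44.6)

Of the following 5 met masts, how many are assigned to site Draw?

1

P1 → Larch
P2 → Draw
P3 → Terrace
P4 → Ridge
P5 → Larch
1 of the 5 goes to Draw.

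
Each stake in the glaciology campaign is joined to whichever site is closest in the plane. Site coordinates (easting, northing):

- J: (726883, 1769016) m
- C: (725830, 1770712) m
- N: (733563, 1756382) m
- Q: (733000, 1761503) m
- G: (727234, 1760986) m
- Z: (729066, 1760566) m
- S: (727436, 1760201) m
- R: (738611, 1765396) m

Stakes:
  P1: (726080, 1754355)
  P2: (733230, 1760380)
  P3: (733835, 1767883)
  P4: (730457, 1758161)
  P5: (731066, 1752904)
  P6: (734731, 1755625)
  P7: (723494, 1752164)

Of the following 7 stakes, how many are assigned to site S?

P1 → S
P2 → Q
P3 → R
P4 → Z
P5 → N
P6 → N
P7 → S
2 of the 7 go to S.

2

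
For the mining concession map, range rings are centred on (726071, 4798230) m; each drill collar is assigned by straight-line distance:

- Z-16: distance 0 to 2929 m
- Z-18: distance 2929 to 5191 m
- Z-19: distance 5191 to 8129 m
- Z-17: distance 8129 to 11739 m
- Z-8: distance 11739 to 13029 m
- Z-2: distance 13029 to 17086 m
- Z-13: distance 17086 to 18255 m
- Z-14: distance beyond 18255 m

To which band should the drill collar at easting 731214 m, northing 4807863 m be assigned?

Distance = √((731214−726071)² + (4807863−4798230)²) = √(26450449.000 + 92794689.000) = 10919.942 m.
8129 ≤ 10919.942 < 11739 → Z-17.

Z-17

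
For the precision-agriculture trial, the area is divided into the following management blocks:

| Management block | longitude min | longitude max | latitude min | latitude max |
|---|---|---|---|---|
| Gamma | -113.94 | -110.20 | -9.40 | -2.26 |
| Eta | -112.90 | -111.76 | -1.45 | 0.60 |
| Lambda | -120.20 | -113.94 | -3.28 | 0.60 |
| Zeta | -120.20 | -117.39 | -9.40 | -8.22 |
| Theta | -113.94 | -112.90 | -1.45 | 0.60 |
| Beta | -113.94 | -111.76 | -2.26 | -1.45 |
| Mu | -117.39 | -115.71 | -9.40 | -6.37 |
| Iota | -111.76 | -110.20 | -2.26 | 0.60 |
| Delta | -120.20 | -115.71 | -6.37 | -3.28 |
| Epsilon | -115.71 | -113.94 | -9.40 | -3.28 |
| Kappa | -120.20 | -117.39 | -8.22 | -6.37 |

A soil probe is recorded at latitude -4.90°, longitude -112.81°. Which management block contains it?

The point has longitude = -112.81 and latitude = -4.90.
Only Gamma satisfies -113.94 ≤ longitude ≤ -110.20 and -9.40 ≤ latitude ≤ -2.26.

Gamma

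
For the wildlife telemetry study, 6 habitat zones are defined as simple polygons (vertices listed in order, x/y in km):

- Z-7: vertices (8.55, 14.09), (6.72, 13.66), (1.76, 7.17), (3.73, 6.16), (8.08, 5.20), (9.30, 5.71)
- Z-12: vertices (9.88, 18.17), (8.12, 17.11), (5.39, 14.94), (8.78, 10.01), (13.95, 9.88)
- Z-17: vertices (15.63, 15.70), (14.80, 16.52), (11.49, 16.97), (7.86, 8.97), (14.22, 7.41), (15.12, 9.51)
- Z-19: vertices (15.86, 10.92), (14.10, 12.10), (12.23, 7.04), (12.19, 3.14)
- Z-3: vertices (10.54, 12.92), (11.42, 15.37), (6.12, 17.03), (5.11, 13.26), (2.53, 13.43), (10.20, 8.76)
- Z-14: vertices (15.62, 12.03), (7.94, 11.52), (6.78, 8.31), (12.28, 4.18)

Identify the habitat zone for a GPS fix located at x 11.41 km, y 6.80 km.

Z-14

Cast a ray rightward from (11.41, 6.80). For each polygon, the edges (by vertex number in listed order) whose endpoints lie on opposite sides of y = 6.80, where each meets that height, and whether that is right or left of the point:
Z-7: 3–4 at x≈2.482 (left), 6–1 at x≈9.202 (left) → 0 crossings.
Z-12: no edge straddles that height → 0 crossings.
Z-17: no edge straddles that height → 0 crossings.
Z-19: 3–4 at x≈12.228 (right), 4–1 at x≈13.917 (right) → 2 crossings.
Z-3: no edge straddles that height → 0 crossings.
Z-14: 3–4 at x≈8.791 (left), 4–1 at x≈13.395 (right) → 1 crossing.
Only Z-14 has an odd count, so the point is inside Z-14.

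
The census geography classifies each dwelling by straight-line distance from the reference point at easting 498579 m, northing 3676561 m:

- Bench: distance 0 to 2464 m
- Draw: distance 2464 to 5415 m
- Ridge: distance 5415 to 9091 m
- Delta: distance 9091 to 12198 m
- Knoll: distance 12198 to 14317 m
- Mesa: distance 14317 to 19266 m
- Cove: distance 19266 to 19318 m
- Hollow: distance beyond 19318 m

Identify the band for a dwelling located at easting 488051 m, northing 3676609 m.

Delta

Distance = √((488051−498579)² + (3676609−3676561)²) = √(110838784.000 + 2304.000) = 10528.109 m.
9091 ≤ 10528.109 < 12198 → Delta.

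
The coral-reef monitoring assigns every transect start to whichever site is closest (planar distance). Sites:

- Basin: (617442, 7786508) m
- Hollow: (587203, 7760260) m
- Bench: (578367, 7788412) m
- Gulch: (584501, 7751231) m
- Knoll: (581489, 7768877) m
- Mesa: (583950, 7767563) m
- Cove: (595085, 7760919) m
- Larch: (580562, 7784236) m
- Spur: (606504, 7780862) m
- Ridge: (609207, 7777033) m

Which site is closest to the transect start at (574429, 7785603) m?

Bench

Squared distances to each site:
Basin: 1850937194.000; Hollow: 805442725.000; Bench: 23398325.000; Gulch: 1282879568.000; Knoll: 329602676.000; Mesa: 416091041.000; Cove: 1035970192.000; Larch: 39482378.000; Spur: 1051282706.000; Ridge: 1282954184.000.
Minimum at Bench.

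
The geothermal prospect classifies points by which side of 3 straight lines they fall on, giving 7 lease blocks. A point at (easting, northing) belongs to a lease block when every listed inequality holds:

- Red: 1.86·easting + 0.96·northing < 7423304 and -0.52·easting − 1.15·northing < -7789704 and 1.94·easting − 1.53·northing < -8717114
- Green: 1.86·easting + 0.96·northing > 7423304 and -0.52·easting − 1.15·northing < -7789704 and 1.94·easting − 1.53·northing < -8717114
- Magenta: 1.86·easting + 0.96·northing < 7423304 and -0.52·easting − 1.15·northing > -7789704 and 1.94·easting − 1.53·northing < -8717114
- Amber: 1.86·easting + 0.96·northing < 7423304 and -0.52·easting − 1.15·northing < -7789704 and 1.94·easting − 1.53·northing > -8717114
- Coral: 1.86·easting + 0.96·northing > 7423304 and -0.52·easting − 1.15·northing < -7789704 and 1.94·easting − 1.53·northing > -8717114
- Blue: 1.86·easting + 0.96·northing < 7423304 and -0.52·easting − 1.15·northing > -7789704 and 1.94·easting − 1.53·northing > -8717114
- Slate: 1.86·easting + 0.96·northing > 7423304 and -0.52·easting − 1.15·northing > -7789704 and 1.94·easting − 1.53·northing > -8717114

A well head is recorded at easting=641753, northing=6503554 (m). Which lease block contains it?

Coral

1.86·641753 + 0.96·6503554 = 7437072.420, which is > 7423304
-0.52·641753 − 1.15·6503554 = -7812798.660, which is < -7789704
1.94·641753 − 1.53·6503554 = -8705436.800, which is > -8717114
This sign pattern matches Coral.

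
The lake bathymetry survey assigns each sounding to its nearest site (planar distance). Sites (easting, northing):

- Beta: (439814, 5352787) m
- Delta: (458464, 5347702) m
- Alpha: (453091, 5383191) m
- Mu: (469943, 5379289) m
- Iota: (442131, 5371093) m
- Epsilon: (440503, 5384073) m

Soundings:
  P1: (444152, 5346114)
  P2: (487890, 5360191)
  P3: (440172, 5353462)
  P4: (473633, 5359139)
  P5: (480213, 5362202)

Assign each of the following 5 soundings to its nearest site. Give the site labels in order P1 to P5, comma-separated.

Beta, Mu, Beta, Delta, Mu

P1 → Beta (d²=63347173.00)
P2 → Mu (d²=686828413.00)
P3 → Beta (d²=583789.00)
P4 → Delta (d²=360903530.00)
P5 → Mu (d²=397438469.00)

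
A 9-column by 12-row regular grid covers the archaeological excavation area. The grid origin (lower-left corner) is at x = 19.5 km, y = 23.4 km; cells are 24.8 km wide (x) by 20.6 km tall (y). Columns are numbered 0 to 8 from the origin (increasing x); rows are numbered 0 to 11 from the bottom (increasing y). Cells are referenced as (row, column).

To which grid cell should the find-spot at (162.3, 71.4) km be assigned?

(2, 5)

Column index: ⌊(162.3 − 19.5) / 24.8⌋ = ⌊5.758⌋ = 5
Row offset from origin: ⌊(71.4 − 23.4) / 20.6⌋ = ⌊2.330⌋ = 2 → row 2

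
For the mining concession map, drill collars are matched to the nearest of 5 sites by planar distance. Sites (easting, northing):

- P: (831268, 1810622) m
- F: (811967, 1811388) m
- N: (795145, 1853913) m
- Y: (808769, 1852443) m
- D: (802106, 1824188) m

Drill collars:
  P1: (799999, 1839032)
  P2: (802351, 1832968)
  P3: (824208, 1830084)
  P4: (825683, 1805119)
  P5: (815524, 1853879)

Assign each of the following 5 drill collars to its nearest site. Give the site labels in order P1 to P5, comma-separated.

P1 → D (d²=224783785.00)
P2 → D (d²=77148425.00)
P3 → P (d²=428613044.00)
P4 → P (d²=61475234.00)
P5 → Y (d²=47692121.00)

D, D, P, P, Y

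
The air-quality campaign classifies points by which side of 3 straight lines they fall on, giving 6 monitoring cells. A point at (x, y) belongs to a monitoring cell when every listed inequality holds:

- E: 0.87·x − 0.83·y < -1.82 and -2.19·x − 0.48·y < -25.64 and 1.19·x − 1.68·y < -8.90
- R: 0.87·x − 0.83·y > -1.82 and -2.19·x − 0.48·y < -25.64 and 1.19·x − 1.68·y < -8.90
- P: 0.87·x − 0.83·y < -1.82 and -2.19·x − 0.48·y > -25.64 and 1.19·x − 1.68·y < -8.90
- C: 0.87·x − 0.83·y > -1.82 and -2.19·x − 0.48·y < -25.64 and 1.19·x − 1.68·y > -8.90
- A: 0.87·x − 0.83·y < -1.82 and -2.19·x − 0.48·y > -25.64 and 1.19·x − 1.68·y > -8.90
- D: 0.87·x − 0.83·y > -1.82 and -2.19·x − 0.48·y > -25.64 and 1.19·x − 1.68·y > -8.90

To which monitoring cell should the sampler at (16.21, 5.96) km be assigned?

0.87·16.21 − 0.83·5.96 = 9.156, which is > -1.82
-2.19·16.21 − 0.48·5.96 = -38.361, which is < -25.64
1.19·16.21 − 1.68·5.96 = 9.277, which is > -8.90
This sign pattern matches C.

C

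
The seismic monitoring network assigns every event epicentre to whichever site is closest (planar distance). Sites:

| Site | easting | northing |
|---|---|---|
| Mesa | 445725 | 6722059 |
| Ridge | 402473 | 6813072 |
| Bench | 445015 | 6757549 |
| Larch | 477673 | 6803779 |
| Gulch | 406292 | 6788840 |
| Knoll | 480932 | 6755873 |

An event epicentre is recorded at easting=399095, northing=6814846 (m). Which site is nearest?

Ridge

Squared distances to each site:
Mesa: 10783784269.000; Ridge: 14557960.000; Bench: 5391592609.000; Larch: 6296980573.000; Gulch: 728108845.000; Knoll: 10175109298.000.
Minimum at Ridge.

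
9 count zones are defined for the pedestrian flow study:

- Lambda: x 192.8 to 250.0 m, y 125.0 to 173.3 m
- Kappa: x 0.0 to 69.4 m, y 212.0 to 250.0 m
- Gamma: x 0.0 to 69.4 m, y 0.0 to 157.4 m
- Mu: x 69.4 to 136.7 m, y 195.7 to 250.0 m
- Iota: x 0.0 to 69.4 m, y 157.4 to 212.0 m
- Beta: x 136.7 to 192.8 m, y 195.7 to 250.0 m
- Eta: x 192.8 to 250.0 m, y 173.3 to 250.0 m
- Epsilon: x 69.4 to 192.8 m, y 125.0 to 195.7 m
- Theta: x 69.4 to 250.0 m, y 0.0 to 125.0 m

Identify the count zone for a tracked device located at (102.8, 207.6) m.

The point has x = 102.8 and y = 207.6.
Only Mu satisfies 69.4 ≤ x ≤ 136.7 and 195.7 ≤ y ≤ 250.0.

Mu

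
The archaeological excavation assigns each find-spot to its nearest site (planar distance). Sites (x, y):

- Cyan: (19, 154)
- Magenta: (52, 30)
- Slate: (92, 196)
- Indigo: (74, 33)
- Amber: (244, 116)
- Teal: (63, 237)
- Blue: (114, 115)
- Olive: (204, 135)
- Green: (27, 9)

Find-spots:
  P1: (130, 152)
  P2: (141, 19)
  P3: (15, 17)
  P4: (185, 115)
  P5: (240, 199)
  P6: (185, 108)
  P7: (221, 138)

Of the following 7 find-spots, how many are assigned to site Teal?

0

P1 → Blue
P2 → Indigo
P3 → Green
P4 → Olive
P5 → Olive
P6 → Olive
P7 → Olive
0 of the 7 go to Teal.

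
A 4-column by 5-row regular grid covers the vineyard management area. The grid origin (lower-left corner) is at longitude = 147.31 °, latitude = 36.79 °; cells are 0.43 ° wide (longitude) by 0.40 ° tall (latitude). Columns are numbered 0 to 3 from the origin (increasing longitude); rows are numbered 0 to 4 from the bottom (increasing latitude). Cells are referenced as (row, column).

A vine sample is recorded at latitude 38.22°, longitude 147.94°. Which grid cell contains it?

Column index: ⌊(147.94 − 147.31) / 0.43⌋ = ⌊1.465⌋ = 1
Row offset from origin: ⌊(38.22 − 36.79) / 0.40⌋ = ⌊3.575⌋ = 3 → row 3

(3, 1)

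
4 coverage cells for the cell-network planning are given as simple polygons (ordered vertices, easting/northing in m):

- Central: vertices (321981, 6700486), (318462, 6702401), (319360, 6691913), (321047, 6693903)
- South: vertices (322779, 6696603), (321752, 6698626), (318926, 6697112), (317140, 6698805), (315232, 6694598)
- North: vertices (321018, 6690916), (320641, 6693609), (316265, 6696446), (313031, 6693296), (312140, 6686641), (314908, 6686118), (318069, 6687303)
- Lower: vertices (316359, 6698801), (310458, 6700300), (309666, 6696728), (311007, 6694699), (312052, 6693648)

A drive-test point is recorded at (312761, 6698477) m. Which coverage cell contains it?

Lower

Cast a ray rightward from (312761, 6698477). For each polygon, the edges (by vertex number in listed order) whose endpoints lie on opposite sides of northing = 6698477, where each meets that height, and whether that is right or left of the point:
Central: 2–3 at easting≈318798.0 (right), 4–1 at easting≈321696.0 (right) → 2 crossings.
South: 1–2 at easting≈321827.6 (right), 2–3 at easting≈321473.9 (right), 3–4 at easting≈317486.0 (right), 4–5 at easting≈316991.2 (right) → 4 crossings.
North: no edge straddles that height → 0 crossings.
Lower: 2–3 at easting≈310053.8 (left), 5–1 at easting≈316088.2 (right) → 1 crossing.
Only Lower has an odd count, so the point is inside Lower.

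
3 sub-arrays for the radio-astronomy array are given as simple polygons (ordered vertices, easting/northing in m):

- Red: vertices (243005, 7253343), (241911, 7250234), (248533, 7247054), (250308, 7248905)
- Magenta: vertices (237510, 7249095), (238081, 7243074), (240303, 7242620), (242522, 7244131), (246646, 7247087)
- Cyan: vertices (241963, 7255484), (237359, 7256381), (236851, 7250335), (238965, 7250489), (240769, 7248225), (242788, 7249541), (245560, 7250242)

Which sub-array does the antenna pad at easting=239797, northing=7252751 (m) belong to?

Cyan

Cast a ray rightward from (239797, 7252751). For each polygon, the edges (by vertex number in listed order) whose endpoints lie on opposite sides of northing = 7252751, where each meets that height, and whether that is right or left of the point:
Red: 1–2 at easting≈242796.7 (right), 4–1 at easting≈243979.2 (right) → 2 crossings.
Magenta: no edge straddles that height → 0 crossings.
Cyan: 2–3 at easting≈237054.0 (left), 7–1 at easting≈243838.4 (right) → 1 crossing.
Only Cyan has an odd count, so the point is inside Cyan.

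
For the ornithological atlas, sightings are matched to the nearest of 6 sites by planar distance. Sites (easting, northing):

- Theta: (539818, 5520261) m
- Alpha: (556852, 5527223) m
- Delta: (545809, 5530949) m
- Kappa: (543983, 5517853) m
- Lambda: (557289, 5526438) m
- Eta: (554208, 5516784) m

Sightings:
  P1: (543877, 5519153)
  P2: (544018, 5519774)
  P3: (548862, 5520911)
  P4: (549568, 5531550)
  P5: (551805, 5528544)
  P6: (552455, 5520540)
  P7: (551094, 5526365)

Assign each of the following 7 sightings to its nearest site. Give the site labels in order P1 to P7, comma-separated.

Kappa, Kappa, Kappa, Delta, Alpha, Eta, Alpha

P1 → Kappa (d²=1701236.00)
P2 → Kappa (d²=3691466.00)
P3 → Kappa (d²=33156005.00)
P4 → Delta (d²=14491282.00)
P5 → Alpha (d²=27217250.00)
P6 → Eta (d²=17180545.00)
P7 → Alpha (d²=33890728.00)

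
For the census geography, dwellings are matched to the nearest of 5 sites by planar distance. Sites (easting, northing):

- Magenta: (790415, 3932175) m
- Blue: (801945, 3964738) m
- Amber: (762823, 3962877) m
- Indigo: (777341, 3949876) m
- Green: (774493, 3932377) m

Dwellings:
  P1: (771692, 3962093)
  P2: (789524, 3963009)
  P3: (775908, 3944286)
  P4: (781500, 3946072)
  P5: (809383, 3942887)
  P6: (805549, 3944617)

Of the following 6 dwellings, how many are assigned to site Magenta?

2

P1 → Amber
P2 → Blue
P3 → Indigo
P4 → Indigo
P5 → Magenta
P6 → Magenta
2 of the 6 go to Magenta.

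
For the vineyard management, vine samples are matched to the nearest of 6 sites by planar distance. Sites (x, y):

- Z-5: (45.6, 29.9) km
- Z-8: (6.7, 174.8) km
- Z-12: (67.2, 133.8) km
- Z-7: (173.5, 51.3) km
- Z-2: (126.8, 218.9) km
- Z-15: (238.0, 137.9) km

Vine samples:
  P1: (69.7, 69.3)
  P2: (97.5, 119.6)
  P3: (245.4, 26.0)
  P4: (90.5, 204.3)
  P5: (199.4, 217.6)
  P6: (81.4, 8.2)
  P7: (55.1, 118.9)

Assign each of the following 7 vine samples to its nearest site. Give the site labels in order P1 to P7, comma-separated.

Z-5, Z-12, Z-7, Z-2, Z-2, Z-5, Z-12

P1 → Z-5 (d²=2133.17)
P2 → Z-12 (d²=1119.73)
P3 → Z-7 (d²=5809.70)
P4 → Z-2 (d²=1530.85)
P5 → Z-2 (d²=5272.45)
P6 → Z-5 (d²=1752.53)
P7 → Z-12 (d²=368.42)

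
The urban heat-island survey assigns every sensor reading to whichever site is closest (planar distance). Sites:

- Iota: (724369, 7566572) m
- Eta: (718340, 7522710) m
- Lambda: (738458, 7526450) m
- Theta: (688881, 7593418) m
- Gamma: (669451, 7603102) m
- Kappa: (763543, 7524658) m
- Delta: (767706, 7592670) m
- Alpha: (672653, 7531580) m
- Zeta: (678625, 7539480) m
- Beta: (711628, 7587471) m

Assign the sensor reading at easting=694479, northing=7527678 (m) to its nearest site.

Zeta

Squared distances to each site:
Iota: 2406155336.000; Eta: 594028345.000; Lambda: 1935660425.000; Theta: 4353085204.000; Gamma: 6315180560.000; Kappa: 4778956496.000; Delta: 9586153593.000; Alpha: 491599880.000; Zeta: 390636520.000; Beta: 3869291050.000.
Minimum at Zeta.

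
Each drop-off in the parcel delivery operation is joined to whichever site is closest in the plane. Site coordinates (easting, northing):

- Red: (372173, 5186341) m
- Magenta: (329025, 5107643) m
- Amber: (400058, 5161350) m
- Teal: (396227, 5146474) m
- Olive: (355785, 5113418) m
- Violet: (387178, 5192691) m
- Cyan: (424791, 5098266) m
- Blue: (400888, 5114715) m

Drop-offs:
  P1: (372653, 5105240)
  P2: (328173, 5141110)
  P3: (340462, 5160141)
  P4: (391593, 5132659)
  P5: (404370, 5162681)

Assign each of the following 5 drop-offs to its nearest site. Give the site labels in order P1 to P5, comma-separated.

Olive, Magenta, Red, Teal, Amber

P1 → Olive (d²=351409108.00)
P2 → Magenta (d²=1120765993.00)
P3 → Red (d²=1692027521.00)
P4 → Teal (d²=212328181.00)
P5 → Amber (d²=20364905.00)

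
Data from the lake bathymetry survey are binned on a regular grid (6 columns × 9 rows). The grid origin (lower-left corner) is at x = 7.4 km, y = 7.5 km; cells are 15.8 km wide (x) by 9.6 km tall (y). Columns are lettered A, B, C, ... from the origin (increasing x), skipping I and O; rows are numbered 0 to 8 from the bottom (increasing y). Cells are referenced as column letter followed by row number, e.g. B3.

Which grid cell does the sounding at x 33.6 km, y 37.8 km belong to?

B3

Column index: ⌊(33.6 − 7.4) / 15.8⌋ = ⌊1.658⌋ = 1 → column B
Row offset from origin: ⌊(37.8 − 7.5) / 9.6⌋ = ⌊3.156⌋ = 3 → row 3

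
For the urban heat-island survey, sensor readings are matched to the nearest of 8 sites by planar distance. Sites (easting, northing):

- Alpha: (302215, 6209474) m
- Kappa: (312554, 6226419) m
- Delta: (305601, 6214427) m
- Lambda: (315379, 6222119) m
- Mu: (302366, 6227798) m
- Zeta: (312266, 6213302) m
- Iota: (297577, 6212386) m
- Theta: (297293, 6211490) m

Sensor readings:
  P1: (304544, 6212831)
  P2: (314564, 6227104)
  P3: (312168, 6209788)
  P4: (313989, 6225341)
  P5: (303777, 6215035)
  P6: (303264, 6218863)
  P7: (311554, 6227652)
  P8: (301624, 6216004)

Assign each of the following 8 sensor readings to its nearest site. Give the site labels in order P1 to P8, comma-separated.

P1 → Delta (d²=3664465.00)
P2 → Kappa (d²=4509325.00)
P3 → Zeta (d²=12357800.00)
P4 → Kappa (d²=3221309.00)
P5 → Delta (d²=3696640.00)
P6 → Delta (d²=25139665.00)
P7 → Kappa (d²=2520289.00)
P8 → Delta (d²=18303458.00)

Delta, Kappa, Zeta, Kappa, Delta, Delta, Kappa, Delta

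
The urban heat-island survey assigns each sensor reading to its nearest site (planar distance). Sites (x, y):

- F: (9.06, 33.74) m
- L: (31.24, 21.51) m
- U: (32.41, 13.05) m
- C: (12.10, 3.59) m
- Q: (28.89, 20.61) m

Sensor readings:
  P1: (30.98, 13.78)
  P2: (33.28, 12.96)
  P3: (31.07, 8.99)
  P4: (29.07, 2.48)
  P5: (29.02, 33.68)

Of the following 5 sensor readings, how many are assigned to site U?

4

P1 → U
P2 → U
P3 → U
P4 → U
P5 → L
4 of the 5 go to U.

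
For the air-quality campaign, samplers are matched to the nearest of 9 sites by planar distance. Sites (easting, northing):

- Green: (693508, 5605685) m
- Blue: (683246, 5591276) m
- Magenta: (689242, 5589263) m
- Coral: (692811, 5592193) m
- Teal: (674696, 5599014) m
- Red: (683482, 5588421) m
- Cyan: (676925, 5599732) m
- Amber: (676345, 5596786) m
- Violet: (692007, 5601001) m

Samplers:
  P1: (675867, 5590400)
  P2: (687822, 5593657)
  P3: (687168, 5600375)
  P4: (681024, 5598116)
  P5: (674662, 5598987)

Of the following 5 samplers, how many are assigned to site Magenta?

1

P1 → Amber
P2 → Magenta
P3 → Violet
P4 → Cyan
P5 → Teal
1 of the 5 goes to Magenta.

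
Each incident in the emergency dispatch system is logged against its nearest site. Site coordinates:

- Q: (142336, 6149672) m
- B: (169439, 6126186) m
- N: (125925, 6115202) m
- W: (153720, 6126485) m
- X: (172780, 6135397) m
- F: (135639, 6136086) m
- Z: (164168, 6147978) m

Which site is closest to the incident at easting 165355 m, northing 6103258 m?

B

Squared distances to each site:
Q: 2684133757.000; B: 542372240.000; N: 1697384036.000; W: 674866754.000; X: 1088045946.000; F: 1960718240.000; Z: 2001287369.000.
Minimum at B.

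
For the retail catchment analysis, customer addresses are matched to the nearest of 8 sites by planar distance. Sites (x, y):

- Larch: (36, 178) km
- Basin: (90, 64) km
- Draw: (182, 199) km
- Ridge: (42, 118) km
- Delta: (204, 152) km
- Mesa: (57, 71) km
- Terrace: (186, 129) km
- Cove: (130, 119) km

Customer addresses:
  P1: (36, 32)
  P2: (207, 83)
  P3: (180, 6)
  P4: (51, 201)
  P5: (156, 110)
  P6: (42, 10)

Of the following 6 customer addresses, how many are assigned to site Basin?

1

P1 → Mesa
P2 → Terrace
P3 → Basin
P4 → Larch
P5 → Cove
P6 → Mesa
1 of the 6 goes to Basin.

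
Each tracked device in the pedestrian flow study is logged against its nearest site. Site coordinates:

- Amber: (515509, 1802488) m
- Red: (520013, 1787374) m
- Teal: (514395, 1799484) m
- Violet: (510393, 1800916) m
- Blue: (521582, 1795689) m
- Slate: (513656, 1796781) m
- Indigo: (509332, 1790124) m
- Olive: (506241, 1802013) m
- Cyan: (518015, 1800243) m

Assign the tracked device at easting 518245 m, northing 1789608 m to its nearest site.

Red

Squared distances to each site:
Amber: 173380096.000; Red: 8116580.000; Teal: 112357876.000; Violet: 189524768.000; Blue: 48114130.000; Slate: 72510850.000; Indigo: 79707825.000; Olive: 297980041.000; Cyan: 113156125.000.
Minimum at Red.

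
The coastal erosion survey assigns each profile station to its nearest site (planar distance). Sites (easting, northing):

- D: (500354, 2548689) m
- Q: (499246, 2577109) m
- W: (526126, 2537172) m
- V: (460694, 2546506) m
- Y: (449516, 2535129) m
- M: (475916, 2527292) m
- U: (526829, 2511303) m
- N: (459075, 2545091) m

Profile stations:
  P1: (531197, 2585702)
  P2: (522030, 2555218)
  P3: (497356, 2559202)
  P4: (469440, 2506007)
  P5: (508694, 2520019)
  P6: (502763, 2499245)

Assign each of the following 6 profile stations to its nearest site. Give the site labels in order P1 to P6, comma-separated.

P1 → Q (d²=1094706050.00)
P2 → W (d²=342435332.00)
P3 → D (d²=119511173.00)
P4 → M (d²=494989801.00)
P5 → U (d²=404846881.00)
P6 → U (d²=724567720.00)

Q, W, D, M, U, U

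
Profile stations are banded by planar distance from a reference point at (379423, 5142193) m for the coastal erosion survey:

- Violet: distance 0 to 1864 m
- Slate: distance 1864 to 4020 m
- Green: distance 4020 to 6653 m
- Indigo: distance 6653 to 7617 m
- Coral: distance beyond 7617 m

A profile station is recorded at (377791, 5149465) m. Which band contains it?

Distance = √((377791−379423)² + (5149465−5142193)²) = √(2663424.000 + 52881984.000) = 7452.879 m.
6653 ≤ 7452.879 < 7617 → Indigo.

Indigo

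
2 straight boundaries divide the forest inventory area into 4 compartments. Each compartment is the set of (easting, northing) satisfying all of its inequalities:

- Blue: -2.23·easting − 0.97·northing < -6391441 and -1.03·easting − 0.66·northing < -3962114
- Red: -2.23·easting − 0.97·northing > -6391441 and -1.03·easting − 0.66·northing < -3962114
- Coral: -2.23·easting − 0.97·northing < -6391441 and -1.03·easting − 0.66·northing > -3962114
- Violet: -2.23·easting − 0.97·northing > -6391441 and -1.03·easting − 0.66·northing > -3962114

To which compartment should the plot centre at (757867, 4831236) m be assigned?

Red

-2.23·757867 − 0.97·4831236 = -6376342.330, which is > -6391441
-1.03·757867 − 0.66·4831236 = -3969218.770, which is < -3962114
This sign pattern matches Red.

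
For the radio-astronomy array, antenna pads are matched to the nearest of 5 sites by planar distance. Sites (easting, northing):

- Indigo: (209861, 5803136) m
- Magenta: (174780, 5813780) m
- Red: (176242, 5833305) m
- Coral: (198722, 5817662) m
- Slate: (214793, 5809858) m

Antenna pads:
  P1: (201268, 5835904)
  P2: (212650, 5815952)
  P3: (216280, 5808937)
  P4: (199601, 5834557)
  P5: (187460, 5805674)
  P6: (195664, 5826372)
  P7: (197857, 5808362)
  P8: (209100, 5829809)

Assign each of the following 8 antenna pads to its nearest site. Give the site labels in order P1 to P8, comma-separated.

P1 → Coral (d²=339252680.00)
P2 → Slate (d²=41729285.00)
P3 → Slate (d²=3059410.00)
P4 → Coral (d²=286213666.00)
P5 → Magenta (d²=226489636.00)
P6 → Coral (d²=85215464.00)
P7 → Coral (d²=87238225.00)
P8 → Coral (d²=255252493.00)

Coral, Slate, Slate, Coral, Magenta, Coral, Coral, Coral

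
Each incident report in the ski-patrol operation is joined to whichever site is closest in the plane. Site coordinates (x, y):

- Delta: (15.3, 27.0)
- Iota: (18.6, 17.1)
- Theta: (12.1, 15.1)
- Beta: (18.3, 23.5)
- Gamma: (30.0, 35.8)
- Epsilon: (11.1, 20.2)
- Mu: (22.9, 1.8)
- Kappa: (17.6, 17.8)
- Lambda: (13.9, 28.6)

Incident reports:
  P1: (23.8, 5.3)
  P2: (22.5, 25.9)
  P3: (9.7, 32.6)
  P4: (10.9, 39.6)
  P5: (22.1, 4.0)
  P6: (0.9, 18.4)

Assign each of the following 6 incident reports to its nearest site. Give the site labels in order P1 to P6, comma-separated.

Mu, Beta, Lambda, Lambda, Mu, Epsilon

P1 → Mu (d²=13.06)
P2 → Beta (d²=23.40)
P3 → Lambda (d²=33.64)
P4 → Lambda (d²=130.00)
P5 → Mu (d²=5.48)
P6 → Epsilon (d²=107.28)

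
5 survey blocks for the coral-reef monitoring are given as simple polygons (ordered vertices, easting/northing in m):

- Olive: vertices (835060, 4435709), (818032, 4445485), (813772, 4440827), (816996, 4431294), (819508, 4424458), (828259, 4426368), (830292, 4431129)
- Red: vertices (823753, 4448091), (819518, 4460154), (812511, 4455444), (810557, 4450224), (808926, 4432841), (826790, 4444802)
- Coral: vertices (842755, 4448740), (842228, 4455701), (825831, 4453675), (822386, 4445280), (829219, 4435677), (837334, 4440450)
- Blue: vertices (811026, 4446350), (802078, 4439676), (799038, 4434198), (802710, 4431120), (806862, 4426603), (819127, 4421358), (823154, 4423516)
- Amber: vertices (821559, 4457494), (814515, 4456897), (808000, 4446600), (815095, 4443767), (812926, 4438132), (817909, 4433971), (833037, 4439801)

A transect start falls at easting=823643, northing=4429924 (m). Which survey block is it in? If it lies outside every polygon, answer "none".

Cast a ray rightward from (823643, 4429924). For each polygon, the edges (by vertex number in listed order) whose endpoints lie on opposite sides of northing = 4429924, where each meets that height, and whether that is right or left of the point:
Olive: 4–5 at easting≈817499.4 (left), 6–7 at easting≈829777.5 (right) → 1 crossing.
Red: no edge straddles that height → 0 crossings.
Coral: no edge straddles that height → 0 crossings.
Blue: 4–5 at easting≈803809.4 (left), 7–1 at easting≈819750.5 (left) → 0 crossings.
Amber: no edge straddles that height → 0 crossings.
Only Olive has an odd count, so the point is inside Olive.

Olive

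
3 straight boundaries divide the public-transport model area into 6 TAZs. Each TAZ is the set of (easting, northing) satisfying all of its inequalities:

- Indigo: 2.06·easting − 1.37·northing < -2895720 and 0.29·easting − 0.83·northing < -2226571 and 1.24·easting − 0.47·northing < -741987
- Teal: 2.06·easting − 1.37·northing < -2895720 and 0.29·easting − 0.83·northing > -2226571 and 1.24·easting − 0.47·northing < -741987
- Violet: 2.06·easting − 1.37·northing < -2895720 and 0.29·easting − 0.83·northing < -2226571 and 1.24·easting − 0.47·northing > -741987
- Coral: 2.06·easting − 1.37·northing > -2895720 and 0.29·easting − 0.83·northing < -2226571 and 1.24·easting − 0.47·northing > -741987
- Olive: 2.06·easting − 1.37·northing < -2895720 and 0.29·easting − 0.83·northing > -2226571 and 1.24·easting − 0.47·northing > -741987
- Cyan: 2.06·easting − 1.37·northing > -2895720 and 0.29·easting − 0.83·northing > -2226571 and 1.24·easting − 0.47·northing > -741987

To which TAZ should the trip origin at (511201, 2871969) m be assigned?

2.06·511201 − 1.37·2871969 = -2881523.470, which is > -2895720
0.29·511201 − 0.83·2871969 = -2235485.980, which is < -2226571
1.24·511201 − 0.47·2871969 = -715936.190, which is > -741987
This sign pattern matches Coral.

Coral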